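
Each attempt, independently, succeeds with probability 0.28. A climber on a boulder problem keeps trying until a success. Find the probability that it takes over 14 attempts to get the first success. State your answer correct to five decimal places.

0.01006

Y = number of attempts to the first success; geometric, p = 0.28.
P(Y > 14) = P(first 14 all fail) = (1−p)^14 = 0.0100613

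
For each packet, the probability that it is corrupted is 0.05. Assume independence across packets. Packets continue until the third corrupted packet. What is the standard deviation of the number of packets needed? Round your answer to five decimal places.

33.76389

Y = total packets until the third success; negative binomial with r=3, p=0.05.
SD(Y) = √[r(1−p)/p²] = √(1140.0000000) = 33.7638860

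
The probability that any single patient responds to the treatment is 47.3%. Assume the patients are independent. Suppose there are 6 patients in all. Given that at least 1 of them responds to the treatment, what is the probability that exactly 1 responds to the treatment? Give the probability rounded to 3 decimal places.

0.118

X ~ Binomial(6, 0.473). Want P(X=1 | X≥1) = P(X=1) / P(X≥1).
P(X=1) = C(6,1)·0.473^1·0.527^5 = 0.11536
P(X≥1) = 1 − 0.02142 = 0.97858
Ratio = 0.11536 / 0.97858 = 0.11789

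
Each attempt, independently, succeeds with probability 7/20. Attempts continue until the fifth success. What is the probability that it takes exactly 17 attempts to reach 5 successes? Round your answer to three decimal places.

0.054

Y = trial on which the fifth success occurs; negative binomial, r=5, p=0.35.
P(Y=17) = C(16,4) · p^5 · (1−p)^12
= 1820 · 0.0052522 · 0.005688 = 0.05437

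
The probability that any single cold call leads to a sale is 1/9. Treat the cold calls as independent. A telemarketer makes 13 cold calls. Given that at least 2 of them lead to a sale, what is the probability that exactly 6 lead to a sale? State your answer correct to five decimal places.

0.00328

X ~ Binomial(13, 0.111111). Want P(X=6 | X≥2) = P(X=6) / P(X≥2).
P(X=6) = C(13,6)·0.111111^6·0.888889^7 = 0.0014158
P(X≥2) = 1 − 0.2162804 − 0.3514557 = 0.4322639
Ratio = 0.0014158 / 0.4322639 = 0.0032753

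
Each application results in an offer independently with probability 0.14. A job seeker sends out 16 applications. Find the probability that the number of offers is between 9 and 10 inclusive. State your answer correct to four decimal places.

X ~ Binomial(16, 0.14); P(9 ≤ X ≤ 10) = Σ C(16,k) p^k (1−p)^(16−k) over k:
  k=9: C(16,9)·0.14^9·0.86^7 = 0.000082
  k=10: C(16,10)·0.14^10·0.86^6 = 0.000009
Total = 0.000092

0.0001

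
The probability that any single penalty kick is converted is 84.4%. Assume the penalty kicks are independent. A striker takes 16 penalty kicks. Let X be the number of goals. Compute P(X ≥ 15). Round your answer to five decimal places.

0.26235

X ~ Binomial(16, 0.844); P(X ≥ 15) = Σ C(16,k) p^k (1−p)^(16−k) over k:
  k=15: C(16,15)·0.844^15·0.156^1 = 0.1960565
  k=16: C(16,16)·0.844^16·0.156^0 = 0.0662948
Total = 0.2623513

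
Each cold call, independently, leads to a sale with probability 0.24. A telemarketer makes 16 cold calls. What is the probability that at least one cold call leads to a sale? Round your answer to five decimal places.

P(at least one) = 1 − P(none) = 1 − (1 − 0.24)^16
= 1 − 0.0123885 = 0.9876115

0.98761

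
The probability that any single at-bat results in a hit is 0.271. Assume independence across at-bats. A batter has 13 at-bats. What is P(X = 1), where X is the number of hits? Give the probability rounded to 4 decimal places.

0.0794

X ~ Binomial(n=13, p=0.271).
P(X=1) = C(13,1) · p^1 · (1−p)^12
= 13 · 0.271 · 0.022528 = 0.079368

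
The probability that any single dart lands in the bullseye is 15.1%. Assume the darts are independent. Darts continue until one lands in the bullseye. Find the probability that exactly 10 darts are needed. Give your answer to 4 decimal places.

0.0346

Geometric (trials to first success), p = 0.151.
P(Y = 10) = (1−p)^9 · p = 0.22918 · 0.151 = 0.034606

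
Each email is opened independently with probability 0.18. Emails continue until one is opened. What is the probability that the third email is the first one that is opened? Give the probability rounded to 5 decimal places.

0.12103

Geometric (trials to first success), p = 0.18.
P(Y = 3) = (1−p)^2 · p = 0.6724 · 0.18 = 0.1210320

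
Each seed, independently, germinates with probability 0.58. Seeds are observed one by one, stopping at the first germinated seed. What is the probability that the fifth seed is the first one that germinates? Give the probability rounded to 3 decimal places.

0.018

Geometric (trials to first success), p = 0.58.
P(Y = 5) = (1−p)^4 · p = 0.031117 · 0.58 = 0.01805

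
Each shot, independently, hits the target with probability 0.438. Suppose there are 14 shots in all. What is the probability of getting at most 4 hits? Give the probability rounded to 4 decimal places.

0.1909

X ~ Binomial(14, 0.438); P(X ≤ 4) = Σ C(14,k) p^k (1−p)^(14−k) over k:
  k=0: C(14,0)·0.438^0·0.562^14 = 0.000314
  k=1: C(14,1)·0.438^1·0.562^13 = 0.003421
  k=2: C(14,2)·0.438^2·0.562^12 = 0.017331
  k=3: C(14,3)·0.438^3·0.562^11 = 0.054029
  k=4: C(14,4)·0.438^4·0.562^10 = 0.115796
Total = 0.190890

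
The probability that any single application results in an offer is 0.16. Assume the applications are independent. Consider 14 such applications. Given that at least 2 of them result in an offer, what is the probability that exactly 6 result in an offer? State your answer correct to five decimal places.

X ~ Binomial(14, 0.16). Want P(X=6 | X≥2) = P(X=6) / P(X≥2).
P(X=6) = C(14,6)·0.16^6·0.84^8 = 0.0124885
P(X≥2) = 1 − 0.0870783 − 0.2322088 = 0.6807129
Ratio = 0.0124885 / 0.6807129 = 0.0183462

0.01835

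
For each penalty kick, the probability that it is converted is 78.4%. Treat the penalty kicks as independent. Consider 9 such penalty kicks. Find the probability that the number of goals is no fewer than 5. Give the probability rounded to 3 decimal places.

X ~ Binomial(9, 0.784); P(X ≥ 5) = Σ C(9,k) p^k (1−p)^(9−k) over k:
  k=5: C(9,5)·0.784^5·0.216^4 = 0.08124
  k=6: C(9,6)·0.784^6·0.216^3 = 0.19658
  k=7: C(9,7)·0.784^7·0.216^2 = 0.30579
  k=8: C(9,8)·0.784^8·0.216^1 = 0.27748
  k=9: C(9,9)·0.784^9·0.216^0 = 0.11190
Total = 0.97299

0.973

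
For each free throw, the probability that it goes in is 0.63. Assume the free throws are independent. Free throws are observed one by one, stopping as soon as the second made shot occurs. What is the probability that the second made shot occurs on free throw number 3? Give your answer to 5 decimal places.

0.29371

Y = trial on which the second success occurs; negative binomial, r=2, p=0.63.
P(Y=3) = C(2,1) · p^2 · (1−p)^1
= 2 · 0.3969 · 0.37 = 0.2937060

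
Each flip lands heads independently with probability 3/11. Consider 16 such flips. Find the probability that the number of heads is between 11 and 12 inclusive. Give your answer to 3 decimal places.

0.001

X ~ Binomial(16, 0.272727); P(11 ≤ X ≤ 12) = Σ C(16,k) p^k (1−p)^(16−k) over k:
  k=11: C(16,11)·0.272727^11·0.727273^5 = 0.00055
  k=12: C(16,12)·0.272727^12·0.727273^4 = 0.00009
Total = 0.00064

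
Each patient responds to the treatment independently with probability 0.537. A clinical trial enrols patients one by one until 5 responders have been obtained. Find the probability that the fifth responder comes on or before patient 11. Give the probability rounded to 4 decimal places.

0.8025

Finishing within 11 patients ⇔ at least 5 successes in the first 11. With X ~ Binomial(11, 0.537), P(Y ≤ 11) = 1 − P(X ≤ 4).
  k=0: C(11,0)·0.537^0·0.463^11 = 0.000210
  k=1: C(11,1)·0.537^1·0.463^10 = 0.002674
  k=2: C(11,2)·0.537^2·0.463^9 = 0.015507
  k=3: C(11,3)·0.537^3·0.463^8 = 0.053958
  k=4: C(11,4)·0.537^4·0.463^7 = 0.125164
1 − 0.197513 = 0.802487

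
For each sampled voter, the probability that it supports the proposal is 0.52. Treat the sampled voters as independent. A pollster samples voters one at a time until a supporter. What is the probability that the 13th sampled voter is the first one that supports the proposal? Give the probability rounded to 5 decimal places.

Geometric (trials to first success), p = 0.52.
P(Y = 13) = (1−p)^12 · p = 0.00014959 · 0.52 = 0.0000778

0.00008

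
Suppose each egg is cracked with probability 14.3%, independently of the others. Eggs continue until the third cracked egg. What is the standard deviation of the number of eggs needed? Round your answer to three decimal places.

11.213

Y = total eggs until the third success; negative binomial with r=3, p=0.143.
SD(Y) = √[r(1−p)/p²] = √(125.72742) = 11.21282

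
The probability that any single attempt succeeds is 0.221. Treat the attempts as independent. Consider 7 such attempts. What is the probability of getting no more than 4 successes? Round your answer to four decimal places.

0.9926

X ~ Binomial(7, 0.221); P(X ≤ 4) = Σ C(7,k) p^k (1−p)^(7−k) over k:
  k=0: C(7,0)·0.221^0·0.779^7 = 0.174085
  k=1: C(7,1)·0.221^1·0.779^6 = 0.345712
  k=2: C(7,2)·0.221^2·0.779^5 = 0.294233
  k=3: C(7,3)·0.221^3·0.779^4 = 0.139122
  k=4: C(7,4)·0.221^4·0.779^3 = 0.039468
Total = 0.992621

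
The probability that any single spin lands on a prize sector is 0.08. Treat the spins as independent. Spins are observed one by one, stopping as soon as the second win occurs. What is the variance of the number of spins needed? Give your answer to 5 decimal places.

Y = total spins until the second success; negative binomial with r=2, p=0.08.
Var(Y) = r(1−p)/p² = 2·0.92 / 0.08² = 287.5000000

287.50000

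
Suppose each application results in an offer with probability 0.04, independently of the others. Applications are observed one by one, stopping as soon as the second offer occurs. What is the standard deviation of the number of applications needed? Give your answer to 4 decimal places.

Y = total applications until the second success; negative binomial with r=2, p=0.04.
SD(Y) = √[r(1−p)/p²] = √(1200.000000) = 34.641016

34.6410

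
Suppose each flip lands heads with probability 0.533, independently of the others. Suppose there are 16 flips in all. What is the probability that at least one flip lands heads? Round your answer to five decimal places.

0.99999

P(at least one) = 1 − P(none) = 1 − (1 − 0.533)^16
= 1 − 0.0000051 = 0.9999949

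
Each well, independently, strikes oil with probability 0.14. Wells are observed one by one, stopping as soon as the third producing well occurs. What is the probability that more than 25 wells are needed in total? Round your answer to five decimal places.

0.29997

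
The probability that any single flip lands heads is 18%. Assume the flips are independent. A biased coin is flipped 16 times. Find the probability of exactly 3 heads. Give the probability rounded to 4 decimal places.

X ~ Binomial(n=16, p=0.18).
P(X=3) = C(16,3) · p^3 · (1−p)^13
= 560 · 0.005832 · 0.075784 = 0.247506

0.2475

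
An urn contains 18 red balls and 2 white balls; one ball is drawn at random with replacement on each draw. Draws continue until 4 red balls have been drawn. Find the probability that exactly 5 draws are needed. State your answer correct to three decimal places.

Y = trial on which the fourth success occurs; negative binomial, r=4, p=0.90.
P(Y=5) = C(4,3) · p^4 · (1−p)^1
= 4 · 0.6561 · 0.1 = 0.26244

0.262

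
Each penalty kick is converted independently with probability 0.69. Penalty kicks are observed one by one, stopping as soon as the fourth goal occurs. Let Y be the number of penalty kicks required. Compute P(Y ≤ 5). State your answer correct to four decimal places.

Finishing within 5 penalty kicks ⇔ at least 4 successes in the first 5. With X ~ Binomial(5, 0.69), P(Y ≤ 5) = 1 − P(X ≤ 3).
  k=0: C(5,0)·0.69^0·0.31^5 = 0.002863
  k=1: C(5,1)·0.69^1·0.31^4 = 0.031861
  k=2: C(5,2)·0.69^2·0.31^3 = 0.141835
  k=3: C(5,3)·0.69^3·0.31^2 = 0.315697
1 − 0.492256 = 0.507744

0.5077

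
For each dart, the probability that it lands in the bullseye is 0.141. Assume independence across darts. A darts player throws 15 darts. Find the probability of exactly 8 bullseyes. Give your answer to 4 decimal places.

0.0003

X ~ Binomial(n=15, p=0.141).
P(X=8) = C(15,8) · p^8 · (1−p)^7
= 6435 · 1.5623e-07 · 0.34511 = 0.000347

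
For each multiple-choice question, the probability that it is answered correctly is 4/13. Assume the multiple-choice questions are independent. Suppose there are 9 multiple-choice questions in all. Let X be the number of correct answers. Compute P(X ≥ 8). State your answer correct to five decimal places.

0.00053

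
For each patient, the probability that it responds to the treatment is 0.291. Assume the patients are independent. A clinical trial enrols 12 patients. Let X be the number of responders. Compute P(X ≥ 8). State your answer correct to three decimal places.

X ~ Binomial(12, 0.291); P(X ≥ 8) = Σ C(12,k) p^k (1−p)^(12−k) over k:
  k=8: C(12,8)·0.291^8·0.709^4 = 0.00643
  k=9: C(12,9)·0.291^9·0.709^3 = 0.00117
  k=10: C(12,10)·0.291^10·0.709^2 = 0.00014
  k=11: C(12,11)·0.291^11·0.709^1 = 0.00001
  k=12: C(12,12)·0.291^12·0.709^0 = 0.00000
Total = 0.00776

0.008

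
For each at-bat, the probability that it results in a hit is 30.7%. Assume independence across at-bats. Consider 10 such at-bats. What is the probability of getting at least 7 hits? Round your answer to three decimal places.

X ~ Binomial(10, 0.307); P(X ≥ 7) = Σ C(10,k) p^k (1−p)^(10−k) over k:
  k=7: C(10,7)·0.307^7·0.693^3 = 0.01026
  k=8: C(10,8)·0.307^8·0.693^2 = 0.00171
  k=9: C(10,9)·0.307^9·0.693^1 = 0.00017
  k=10: C(10,10)·0.307^10·0.693^0 = 0.00001
Total = 0.01215

0.012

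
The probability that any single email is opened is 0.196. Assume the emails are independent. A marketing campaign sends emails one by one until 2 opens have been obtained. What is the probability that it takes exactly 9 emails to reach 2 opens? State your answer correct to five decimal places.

Y = trial on which the second success occurs; negative binomial, r=2, p=0.196.
P(Y=9) = C(8,1) · p^2 · (1−p)^7
= 8 · 0.038416 · 0.21717 = 0.0667413

0.06674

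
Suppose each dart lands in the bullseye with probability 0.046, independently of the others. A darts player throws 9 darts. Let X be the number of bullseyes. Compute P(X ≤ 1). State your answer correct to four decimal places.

X ~ Binomial(9, 0.046); P(X ≤ 1) = Σ C(9,k) p^k (1−p)^(9−k) over k:
  k=0: C(9,0)·0.046^0·0.954^9 = 0.654539
  k=1: C(9,1)·0.046^1·0.954^8 = 0.284045
Total = 0.938584

0.9386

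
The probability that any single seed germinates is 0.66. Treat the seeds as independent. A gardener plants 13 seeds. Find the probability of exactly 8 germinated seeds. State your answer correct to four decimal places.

X ~ Binomial(n=13, p=0.66).
P(X=8) = C(13,8) · p^8 · (1−p)^5
= 1287 · 0.036004 · 0.0045435 = 0.210535

0.2105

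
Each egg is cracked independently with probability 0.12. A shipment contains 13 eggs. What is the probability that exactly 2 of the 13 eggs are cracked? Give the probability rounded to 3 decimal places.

0.275

X ~ Binomial(n=13, p=0.12).
P(X=2) = C(13,2) · p^2 · (1−p)^11
= 78 · 0.0144 · 0.24508 = 0.27527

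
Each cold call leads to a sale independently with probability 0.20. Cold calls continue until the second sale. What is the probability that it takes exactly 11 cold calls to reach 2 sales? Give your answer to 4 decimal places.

0.0537

Y = trial on which the second success occurs; negative binomial, r=2, p=0.20.
P(Y=11) = C(10,1) · p^2 · (1−p)^9
= 10 · 0.04 · 0.13422 = 0.053687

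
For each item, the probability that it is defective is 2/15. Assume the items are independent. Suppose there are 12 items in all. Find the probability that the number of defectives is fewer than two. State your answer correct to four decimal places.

0.5111

X ~ Binomial(12, 0.133333); P(X ≤ 1) = Σ C(12,k) p^k (1−p)^(12−k) over k:
  k=0: C(12,0)·0.133333^0·0.866667^12 = 0.179566
  k=1: C(12,1)·0.133333^1·0.866667^11 = 0.331507
Total = 0.511074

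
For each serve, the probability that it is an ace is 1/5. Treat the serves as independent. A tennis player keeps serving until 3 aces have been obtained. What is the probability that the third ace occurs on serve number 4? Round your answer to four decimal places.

0.0192

Y = trial on which the third success occurs; negative binomial, r=3, p=0.20.
P(Y=4) = C(3,2) · p^3 · (1−p)^1
= 3 · 0.008 · 0.8 = 0.019200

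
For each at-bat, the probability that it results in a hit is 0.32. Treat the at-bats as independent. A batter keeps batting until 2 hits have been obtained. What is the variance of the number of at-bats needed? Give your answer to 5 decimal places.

Y = total at-bats until the second success; negative binomial with r=2, p=0.32.
Var(Y) = r(1−p)/p² = 2·0.68 / 0.32² = 13.2812500

13.28125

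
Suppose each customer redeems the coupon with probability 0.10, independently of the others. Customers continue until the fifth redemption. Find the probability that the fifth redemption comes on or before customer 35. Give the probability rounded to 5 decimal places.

Finishing within 35 customers ⇔ at least 5 successes in the first 35. With X ~ Binomial(35, 0.10), P(Y ≤ 35) = 1 − P(X ≤ 4).
  k=0: C(35,0)·0.10^0·0.90^35 = 0.0250316
  k=1: C(35,1)·0.10^1·0.90^34 = 0.0973449
  k=2: C(35,2)·0.10^2·0.90^33 = 0.1838738
  k=3: C(35,3)·0.10^3·0.90^32 = 0.2247346
  k=4: C(35,4)·0.10^4·0.90^31 = 0.1997641
1 − 0.7307490 = 0.2692510

0.26925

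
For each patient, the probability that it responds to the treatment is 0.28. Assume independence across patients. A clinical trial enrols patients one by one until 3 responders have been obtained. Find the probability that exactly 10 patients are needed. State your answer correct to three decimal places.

0.079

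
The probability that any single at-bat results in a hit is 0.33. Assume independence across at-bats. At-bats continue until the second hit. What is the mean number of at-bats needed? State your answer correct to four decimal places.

Y = total at-bats until the second success; negative binomial with r=2, p=0.33.
E[Y] = r / p = 2 / 0.33 = 6.060606

6.0606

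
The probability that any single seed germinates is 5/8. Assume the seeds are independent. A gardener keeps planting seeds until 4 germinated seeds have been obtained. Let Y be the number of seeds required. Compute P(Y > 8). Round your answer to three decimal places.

Needing more than 8 seeds ⇔ fewer than 4 successes in the first 8. With X ~ Binomial(8, 0.625), P(Y > 8) = P(X ≤ 3).
  k=0: C(8,0)·0.625^0·0.375^8 = 0.00039
  k=1: C(8,1)·0.625^1·0.375^7 = 0.00521
  k=2: C(8,2)·0.625^2·0.375^6 = 0.03042
  k=3: C(8,3)·0.625^3·0.375^5 = 0.10139
P(X ≤ 3) = 0.13741

0.137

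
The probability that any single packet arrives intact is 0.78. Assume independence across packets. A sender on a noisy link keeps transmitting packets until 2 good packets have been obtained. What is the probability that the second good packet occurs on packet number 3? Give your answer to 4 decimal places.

0.2677

Y = trial on which the second success occurs; negative binomial, r=2, p=0.78.
P(Y=3) = C(2,1) · p^2 · (1−p)^1
= 2 · 0.6084 · 0.22 = 0.267696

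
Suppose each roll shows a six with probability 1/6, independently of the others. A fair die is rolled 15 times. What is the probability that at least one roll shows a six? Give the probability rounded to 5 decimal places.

0.93509

P(at least one) = 1 − P(none) = 1 − (1 − 0.166667)^15
= 1 − 0.0649055 = 0.9350945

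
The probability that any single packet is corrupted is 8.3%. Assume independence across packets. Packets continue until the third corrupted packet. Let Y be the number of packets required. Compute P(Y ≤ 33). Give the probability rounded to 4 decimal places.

Finishing within 33 packets ⇔ at least 3 successes in the first 33. With X ~ Binomial(33, 0.083), P(Y ≤ 33) = 1 − P(X ≤ 2).
  k=0: C(33,0)·0.083^0·0.917^33 = 0.057304
  k=1: C(33,1)·0.083^1·0.917^32 = 0.171163
  k=2: C(33,2)·0.083^2·0.917^31 = 0.247879
1 − 0.476347 = 0.523653

0.5237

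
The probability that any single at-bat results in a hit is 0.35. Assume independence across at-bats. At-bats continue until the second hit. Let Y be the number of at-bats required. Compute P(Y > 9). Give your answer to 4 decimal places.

Needing more than 9 at-bats ⇔ fewer than 2 successes in the first 9. With X ~ Binomial(9, 0.35), P(Y > 9) = P(X ≤ 1).
  k=0: C(9,0)·0.35^0·0.65^9 = 0.020712
  k=1: C(9,1)·0.35^1·0.65^8 = 0.100373
P(X ≤ 1) = 0.121085

0.1211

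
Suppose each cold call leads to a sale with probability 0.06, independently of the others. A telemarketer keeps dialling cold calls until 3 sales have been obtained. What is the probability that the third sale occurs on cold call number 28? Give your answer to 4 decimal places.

0.0161

Y = trial on which the third success occurs; negative binomial, r=3, p=0.06.
P(Y=28) = C(27,2) · p^3 · (1−p)^25
= 351 · 0.000216 · 0.21291 = 0.016142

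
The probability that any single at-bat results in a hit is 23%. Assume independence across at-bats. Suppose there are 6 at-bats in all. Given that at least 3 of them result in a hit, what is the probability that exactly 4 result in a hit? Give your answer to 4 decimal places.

0.1789

X ~ Binomial(6, 0.23). Want P(X=4 | X≥3) = P(X=4) / P(X≥3).
P(X=4) = C(6,4)·0.23^4·0.77^2 = 0.024888
P(X≥3) = 1 − 0.208422 − 0.373536 − 0.278939 = 0.139102
Ratio = 0.024888 / 0.139102 = 0.178917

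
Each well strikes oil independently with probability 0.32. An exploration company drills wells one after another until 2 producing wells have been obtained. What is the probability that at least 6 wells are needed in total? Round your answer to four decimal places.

0.4875

Needing more than 5 wells ⇔ fewer than 2 successes in the first 5. With X ~ Binomial(5, 0.32), P(Y > 5) = P(X ≤ 1).
  k=0: C(5,0)·0.32^0·0.68^5 = 0.145393
  k=1: C(5,1)·0.32^1·0.68^4 = 0.342102
P(X ≤ 1) = 0.487495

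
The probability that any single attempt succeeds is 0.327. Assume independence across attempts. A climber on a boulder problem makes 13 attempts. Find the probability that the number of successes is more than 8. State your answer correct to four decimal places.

0.0077

X ~ Binomial(13, 0.327); P(X ≥ 9) = Σ C(13,k) p^k (1−p)^(13−k) over k:
  k=9: C(13,9)·0.327^9·0.673^4 = 0.006270
  k=10: C(13,10)·0.327^10·0.673^3 = 0.001219
  k=11: C(13,11)·0.327^11·0.673^2 = 0.000161
  k=12: C(13,12)·0.327^12·0.673^1 = 0.000013
  k=13: C(13,13)·0.327^13·0.673^0 = 0.000000
Total = 0.007664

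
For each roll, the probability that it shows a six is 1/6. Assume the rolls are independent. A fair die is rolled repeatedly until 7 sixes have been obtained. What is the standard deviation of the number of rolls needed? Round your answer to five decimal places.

Y = total rolls until the seventh success; negative binomial with r=7, p=0.166667.
SD(Y) = √[r(1−p)/p²] = √(210.0000000) = 14.4913767

14.49138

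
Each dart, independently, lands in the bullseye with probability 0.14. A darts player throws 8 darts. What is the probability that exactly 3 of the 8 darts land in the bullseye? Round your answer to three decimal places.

0.072

X ~ Binomial(n=8, p=0.14).
P(X=3) = C(8,3) · p^3 · (1−p)^5
= 56 · 0.002744 · 0.47043 = 0.07229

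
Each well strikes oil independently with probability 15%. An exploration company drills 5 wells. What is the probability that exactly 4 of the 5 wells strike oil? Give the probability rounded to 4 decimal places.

0.0022

X ~ Binomial(n=5, p=0.15).
P(X=4) = C(5,4) · p^4 · (1−p)^1
= 5 · 0.00050625 · 0.85 = 0.002152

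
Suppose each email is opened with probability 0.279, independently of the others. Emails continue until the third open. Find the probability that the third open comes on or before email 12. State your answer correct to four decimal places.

0.6936

Finishing within 12 emails ⇔ at least 3 successes in the first 12. With X ~ Binomial(12, 0.279), P(Y ≤ 12) = 1 − P(X ≤ 2).
  k=0: C(12,0)·0.279^0·0.721^12 = 0.019734
  k=1: C(12,1)·0.279^1·0.721^11 = 0.091638
  k=2: C(12,2)·0.279^2·0.721^10 = 0.195032
1 − 0.306403 = 0.693597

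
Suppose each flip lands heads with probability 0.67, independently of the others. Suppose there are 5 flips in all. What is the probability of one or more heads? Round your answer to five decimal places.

0.99609

P(at least one) = 1 − P(none) = 1 − (1 − 0.67)^5
= 1 − 0.0039135 = 0.9960865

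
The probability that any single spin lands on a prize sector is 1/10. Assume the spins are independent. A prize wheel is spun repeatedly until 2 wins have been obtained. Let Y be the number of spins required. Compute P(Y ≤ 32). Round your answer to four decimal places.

Finishing within 32 spins ⇔ at least 2 successes in the first 32. With X ~ Binomial(32, 0.10), P(Y ≤ 32) = 1 − P(X ≤ 1).
  k=0: C(32,0)·0.10^0·0.90^32 = 0.034337
  k=1: C(32,1)·0.10^1·0.90^31 = 0.122087
1 − 0.156423 = 0.843577

0.8436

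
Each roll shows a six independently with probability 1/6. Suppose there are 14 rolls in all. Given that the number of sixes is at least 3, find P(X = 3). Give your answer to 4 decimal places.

0.5393

X ~ Binomial(14, 0.166667). Want P(X=3 | X≥3) = P(X=3) / P(X≥3).
P(X=3) = C(14,3)·0.166667^3·0.833333^11 = 0.226806
P(X≥3) = 1 − 0.077887 − 0.218082 − 0.283507 = 0.420524
Ratio = 0.226806 / 0.420524 = 0.539341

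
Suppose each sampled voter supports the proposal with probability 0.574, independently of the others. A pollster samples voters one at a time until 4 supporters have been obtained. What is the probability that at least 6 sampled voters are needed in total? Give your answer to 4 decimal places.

0.7065

Needing more than 5 sampled voters ⇔ fewer than 4 successes in the first 5. With X ~ Binomial(5, 0.574), P(Y > 5) = P(X ≤ 3).
  k=0: C(5,0)·0.574^0·0.426^5 = 0.014030
  k=1: C(5,1)·0.574^1·0.426^4 = 0.094519
  k=2: C(5,2)·0.574^2·0.426^3 = 0.254714
  k=3: C(5,3)·0.574^3·0.426^2 = 0.343206
P(X ≤ 3) = 0.706469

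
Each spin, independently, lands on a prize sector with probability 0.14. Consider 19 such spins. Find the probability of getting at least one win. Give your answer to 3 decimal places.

0.943

P(at least one) = 1 − P(none) = 1 − (1 − 0.14)^19
= 1 − 0.05695 = 0.94305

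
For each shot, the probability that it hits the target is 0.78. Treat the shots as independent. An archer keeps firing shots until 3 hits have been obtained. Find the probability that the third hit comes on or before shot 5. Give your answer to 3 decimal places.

Finishing within 5 shots ⇔ at least 3 successes in the first 5. With X ~ Binomial(5, 0.78), P(Y ≤ 5) = 1 − P(X ≤ 2).
  k=0: C(5,0)·0.78^0·0.22^5 = 0.00052
  k=1: C(5,1)·0.78^1·0.22^4 = 0.00914
  k=2: C(5,2)·0.78^2·0.22^3 = 0.06478
1 − 0.07443 = 0.92557

0.926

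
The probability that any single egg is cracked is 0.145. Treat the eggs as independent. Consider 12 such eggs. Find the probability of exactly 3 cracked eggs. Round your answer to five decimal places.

X ~ Binomial(n=12, p=0.145).
P(X=3) = C(12,3) · p^3 · (1−p)^9
= 220 · 0.0030486 · 0.24417 = 0.1637652

0.16377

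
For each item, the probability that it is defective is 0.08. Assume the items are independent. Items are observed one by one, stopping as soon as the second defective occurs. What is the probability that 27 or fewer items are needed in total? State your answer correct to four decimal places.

0.6476

Finishing within 27 items ⇔ at least 2 successes in the first 27. With X ~ Binomial(27, 0.08), P(Y ≤ 27) = 1 − P(X ≤ 1).
  k=0: C(27,0)·0.08^0·0.92^27 = 0.105262
  k=1: C(27,1)·0.08^1·0.92^26 = 0.247137
1 − 0.352399 = 0.647601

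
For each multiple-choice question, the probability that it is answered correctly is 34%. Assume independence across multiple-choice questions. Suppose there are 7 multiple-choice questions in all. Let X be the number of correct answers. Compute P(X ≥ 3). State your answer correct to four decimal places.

0.4447

X ~ Binomial(7, 0.34); P(X ≥ 3) = Σ C(7,k) p^k (1−p)^(7−k) over k:
  k=3: C(7,3)·0.34^3·0.66^4 = 0.261024
  k=4: C(7,4)·0.34^4·0.66^3 = 0.134467
  k=5: C(7,5)·0.34^5·0.66^2 = 0.041563
  k=6: C(7,6)·0.34^6·0.66^1 = 0.007137
  k=7: C(7,7)·0.34^7·0.66^0 = 0.000525
Total = 0.444716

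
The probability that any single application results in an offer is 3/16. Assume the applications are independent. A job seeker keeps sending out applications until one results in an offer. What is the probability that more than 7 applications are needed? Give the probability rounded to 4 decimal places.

Y = number of applications to the first success; geometric, p = 0.1875.
P(Y > 7) = P(first 7 all fail) = (1−p)^7 = 0.233756

0.2338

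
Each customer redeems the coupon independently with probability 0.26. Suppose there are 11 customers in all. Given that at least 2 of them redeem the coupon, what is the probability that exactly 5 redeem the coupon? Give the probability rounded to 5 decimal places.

0.10956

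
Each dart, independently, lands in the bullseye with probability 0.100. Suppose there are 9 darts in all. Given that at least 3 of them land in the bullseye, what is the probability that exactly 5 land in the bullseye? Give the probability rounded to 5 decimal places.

X ~ Binomial(9, 0.10). Want P(X=5 | X≥3) = P(X=5) / P(X≥3).
P(X=5) = C(9,5)·0.10^5·0.90^4 = 0.0008267
P(X≥3) = 1 − 0.3874205 − 0.3874205 − 0.1721869 = 0.0529721
Ratio = 0.0008267 / 0.0529721 = 0.0156061

0.01561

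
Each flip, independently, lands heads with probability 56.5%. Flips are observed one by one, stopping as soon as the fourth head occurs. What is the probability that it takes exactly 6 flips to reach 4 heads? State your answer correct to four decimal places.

Y = trial on which the fourth success occurs; negative binomial, r=4, p=0.565.
P(Y=6) = C(5,3) · p^4 · (1−p)^2
= 10 · 0.1019 · 0.18923 = 0.192829

0.1928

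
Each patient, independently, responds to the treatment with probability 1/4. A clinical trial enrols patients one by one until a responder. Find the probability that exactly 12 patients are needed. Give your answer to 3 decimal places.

0.011

Geometric (trials to first success), p = 0.25.
P(Y = 12) = (1−p)^11 · p = 0.042235 · 0.25 = 0.01056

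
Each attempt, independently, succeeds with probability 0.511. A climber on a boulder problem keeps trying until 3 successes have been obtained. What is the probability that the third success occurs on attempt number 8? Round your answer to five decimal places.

0.07835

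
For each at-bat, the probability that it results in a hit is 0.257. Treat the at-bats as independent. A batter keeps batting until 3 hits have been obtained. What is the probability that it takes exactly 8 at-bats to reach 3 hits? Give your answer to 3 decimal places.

Y = trial on which the third success occurs; negative binomial, r=3, p=0.257.
P(Y=8) = C(7,2) · p^3 · (1−p)^5
= 21 · 0.016975 · 0.22644 = 0.08072

0.081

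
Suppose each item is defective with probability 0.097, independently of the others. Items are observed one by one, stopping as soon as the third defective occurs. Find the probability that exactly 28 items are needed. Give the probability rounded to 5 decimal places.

0.02499

Y = trial on which the third success occurs; negative binomial, r=3, p=0.097.
P(Y=28) = C(27,2) · p^3 · (1−p)^25
= 351 · 0.00091267 · 0.078018 = 0.0249929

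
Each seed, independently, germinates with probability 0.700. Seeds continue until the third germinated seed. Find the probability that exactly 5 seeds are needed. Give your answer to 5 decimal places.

Y = trial on which the third success occurs; negative binomial, r=3, p=0.70.
P(Y=5) = C(4,2) · p^3 · (1−p)^2
= 6 · 0.343 · 0.09 = 0.1852200

0.18522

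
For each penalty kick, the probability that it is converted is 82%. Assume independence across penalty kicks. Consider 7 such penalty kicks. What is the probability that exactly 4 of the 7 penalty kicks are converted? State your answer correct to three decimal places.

X ~ Binomial(n=7, p=0.82).
P(X=4) = C(7,4) · p^4 · (1−p)^3
= 35 · 0.45212 · 0.005832 = 0.09229

0.092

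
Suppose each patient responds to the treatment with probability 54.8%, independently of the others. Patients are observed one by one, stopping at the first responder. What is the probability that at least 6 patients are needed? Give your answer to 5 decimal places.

Y = number of patients to the first success; geometric, p = 0.548.
P(Y > 5) = P(first 5 all fail) = (1−p)^5 = 0.0188665

0.01887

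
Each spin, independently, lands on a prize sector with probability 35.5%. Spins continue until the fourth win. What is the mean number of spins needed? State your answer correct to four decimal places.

Y = total spins until the fourth success; negative binomial with r=4, p=0.355.
E[Y] = r / p = 4 / 0.355 = 11.267606

11.2676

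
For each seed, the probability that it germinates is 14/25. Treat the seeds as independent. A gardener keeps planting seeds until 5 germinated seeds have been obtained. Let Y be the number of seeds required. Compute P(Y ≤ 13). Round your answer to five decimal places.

Finishing within 13 seeds ⇔ at least 5 successes in the first 13. With X ~ Binomial(13, 0.56), P(Y ≤ 13) = 1 − P(X ≤ 4).
  k=0: C(13,0)·0.56^0·0.44^13 = 0.0000232
  k=1: C(13,1)·0.56^1·0.44^12 = 0.0003833
  k=2: C(13,2)·0.56^2·0.44^11 = 0.0029272
  k=3: C(13,3)·0.56^3·0.44^10 = 0.0136602
  k=4: C(13,4)·0.56^4·0.44^9 = 0.0434643
1 − 0.0604581 = 0.9395419

0.93954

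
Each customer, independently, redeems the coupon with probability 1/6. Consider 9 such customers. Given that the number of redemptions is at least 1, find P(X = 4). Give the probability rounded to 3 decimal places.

0.048

X ~ Binomial(9, 0.166667). Want P(X=4 | X≥1) = P(X=4) / P(X≥1).
P(X=4) = C(9,4)·0.166667^4·0.833333^5 = 0.03907
P(X≥1) = 1 − 0.19381 = 0.80619
Ratio = 0.03907 / 0.80619 = 0.04846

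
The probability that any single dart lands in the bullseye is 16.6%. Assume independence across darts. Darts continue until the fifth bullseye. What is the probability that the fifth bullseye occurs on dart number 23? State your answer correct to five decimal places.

0.03514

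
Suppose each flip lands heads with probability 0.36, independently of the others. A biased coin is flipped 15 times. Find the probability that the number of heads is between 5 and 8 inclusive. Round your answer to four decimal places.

X ~ Binomial(15, 0.36); P(5 ≤ X ≤ 8) = Σ C(15,k) p^k (1−p)^(15−k) over k:
  k=5: C(15,5)·0.36^5·0.64^10 = 0.209347
  k=6: C(15,6)·0.36^6·0.64^9 = 0.196263
  k=7: C(15,7)·0.36^7·0.64^8 = 0.141940
  k=8: C(15,8)·0.36^8·0.64^7 = 0.079841
Total = 0.627392

0.6274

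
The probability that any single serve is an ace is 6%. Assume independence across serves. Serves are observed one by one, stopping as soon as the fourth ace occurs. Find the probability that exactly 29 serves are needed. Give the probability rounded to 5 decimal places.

0.00904

Y = trial on which the fourth success occurs; negative binomial, r=4, p=0.06.
P(Y=29) = C(28,3) · p^4 · (1−p)^25
= 3276 · 1.296e-05 · 0.21291 = 0.0090395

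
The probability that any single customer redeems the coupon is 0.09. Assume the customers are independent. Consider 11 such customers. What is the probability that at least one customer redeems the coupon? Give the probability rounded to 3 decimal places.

0.646

P(at least one) = 1 − P(none) = 1 − (1 − 0.09)^11
= 1 − 0.35437 = 0.64563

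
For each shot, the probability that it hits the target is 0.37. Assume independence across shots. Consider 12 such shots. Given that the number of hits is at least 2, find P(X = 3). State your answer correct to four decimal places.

0.1799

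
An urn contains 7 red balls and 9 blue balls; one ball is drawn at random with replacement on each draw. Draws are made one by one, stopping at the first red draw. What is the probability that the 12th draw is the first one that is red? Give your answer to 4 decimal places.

Geometric (trials to first success), p = 0.4375.
P(Y = 12) = (1−p)^11 · p = 0.0017838 · 0.4375 = 0.000780

0.0008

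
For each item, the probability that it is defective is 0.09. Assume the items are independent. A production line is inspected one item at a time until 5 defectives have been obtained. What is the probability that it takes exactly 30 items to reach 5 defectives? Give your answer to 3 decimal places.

0.013

Y = trial on which the fifth success occurs; negative binomial, r=5, p=0.09.
P(Y=30) = C(29,4) · p^5 · (1−p)^25
= 23751 · 5.9049e-06 · 0.094631 = 0.01327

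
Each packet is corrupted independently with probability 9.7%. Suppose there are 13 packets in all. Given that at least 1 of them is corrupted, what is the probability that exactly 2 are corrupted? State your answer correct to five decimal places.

0.32521

X ~ Binomial(13, 0.097). Want P(X=2 | X≥1) = P(X=2) / P(X≥1).
P(X=2) = C(13,2)·0.097^2·0.903^11 = 0.2388929
P(X≥1) = 1 − 0.2654243 = 0.7345757
Ratio = 0.2388929 / 0.7345757 = 0.3252122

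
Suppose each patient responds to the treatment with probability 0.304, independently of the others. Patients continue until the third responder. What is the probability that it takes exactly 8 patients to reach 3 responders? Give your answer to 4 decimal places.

0.0964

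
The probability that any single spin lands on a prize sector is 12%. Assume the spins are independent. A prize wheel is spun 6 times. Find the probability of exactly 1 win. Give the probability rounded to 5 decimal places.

0.37997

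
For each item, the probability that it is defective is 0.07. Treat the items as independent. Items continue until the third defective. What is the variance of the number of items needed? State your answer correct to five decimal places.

Y = total items until the third success; negative binomial with r=3, p=0.07.
Var(Y) = r(1−p)/p² = 3·0.93 / 0.07² = 569.3877551

569.38776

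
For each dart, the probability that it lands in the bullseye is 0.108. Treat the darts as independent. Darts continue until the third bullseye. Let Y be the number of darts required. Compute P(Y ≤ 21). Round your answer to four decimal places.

Finishing within 21 darts ⇔ at least 3 successes in the first 21. With X ~ Binomial(21, 0.108), P(Y ≤ 21) = 1 − P(X ≤ 2).
  k=0: C(21,0)·0.108^0·0.892^21 = 0.090711
  k=1: C(21,1)·0.108^1·0.892^20 = 0.230643
  k=2: C(21,2)·0.108^2·0.892^19 = 0.279254
1 − 0.600608 = 0.399392

0.3994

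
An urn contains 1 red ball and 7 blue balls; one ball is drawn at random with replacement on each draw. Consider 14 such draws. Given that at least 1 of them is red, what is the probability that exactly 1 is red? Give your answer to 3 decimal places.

X ~ Binomial(14, 0.125). Want P(X=1 | X≥1) = P(X=1) / P(X≥1).
P(X=1) = C(14,1)·0.125^1·0.875^13 = 0.30842
P(X≥1) = 1 − 0.15421 = 0.84579
Ratio = 0.30842 / 0.84579 = 0.36465

0.365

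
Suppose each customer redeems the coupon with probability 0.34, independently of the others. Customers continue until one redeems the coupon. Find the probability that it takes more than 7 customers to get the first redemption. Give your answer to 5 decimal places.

0.05455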